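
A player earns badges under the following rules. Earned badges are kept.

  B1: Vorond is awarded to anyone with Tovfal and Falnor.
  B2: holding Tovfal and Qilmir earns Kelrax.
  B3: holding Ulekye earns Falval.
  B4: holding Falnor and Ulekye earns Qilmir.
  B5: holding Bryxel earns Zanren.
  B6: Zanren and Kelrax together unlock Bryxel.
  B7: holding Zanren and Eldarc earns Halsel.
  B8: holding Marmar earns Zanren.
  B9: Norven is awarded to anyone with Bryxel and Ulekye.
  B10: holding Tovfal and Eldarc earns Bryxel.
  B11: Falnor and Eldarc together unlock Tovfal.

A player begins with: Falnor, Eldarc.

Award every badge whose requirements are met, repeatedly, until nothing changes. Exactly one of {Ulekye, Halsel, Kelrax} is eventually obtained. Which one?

Halsel

With Falnor and Eldarc, Tovfal is earned (B11).
With Tovfal and Eldarc, Bryxel is earned (B10).
With Bryxel, Zanren is earned (B5).
With Zanren and Eldarc, Halsel is earned (B7).
No rule produces Ulekye, and it is not given. Kelrax would need Tovfal and Qilmir (B2), but Qilmir is never earned.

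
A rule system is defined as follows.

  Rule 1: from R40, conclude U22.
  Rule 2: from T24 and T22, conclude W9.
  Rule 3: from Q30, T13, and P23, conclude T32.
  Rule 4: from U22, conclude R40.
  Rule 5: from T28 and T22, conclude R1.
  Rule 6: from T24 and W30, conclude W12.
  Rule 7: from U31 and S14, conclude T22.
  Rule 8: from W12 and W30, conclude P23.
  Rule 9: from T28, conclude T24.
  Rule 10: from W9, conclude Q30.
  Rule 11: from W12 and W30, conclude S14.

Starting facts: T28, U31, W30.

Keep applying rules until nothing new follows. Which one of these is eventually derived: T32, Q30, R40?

Q30

From T28, Rule 9 gives T24.
T24 and W30 hold, so W12 follows (Rule 6).
W12 and W30 hold, so S14 follows (Rule 11).
From U31 and S14, Rule 7 gives T22.
T24 and T22 hold, so W9 follows (Rule 2).
W9 holds, so Q30 follows (Rule 10).
T32 would need Q30, T13, and P23 (Rule 3), but T13 is never established. R40 would need U22 (Rule 4), but U22 is never established.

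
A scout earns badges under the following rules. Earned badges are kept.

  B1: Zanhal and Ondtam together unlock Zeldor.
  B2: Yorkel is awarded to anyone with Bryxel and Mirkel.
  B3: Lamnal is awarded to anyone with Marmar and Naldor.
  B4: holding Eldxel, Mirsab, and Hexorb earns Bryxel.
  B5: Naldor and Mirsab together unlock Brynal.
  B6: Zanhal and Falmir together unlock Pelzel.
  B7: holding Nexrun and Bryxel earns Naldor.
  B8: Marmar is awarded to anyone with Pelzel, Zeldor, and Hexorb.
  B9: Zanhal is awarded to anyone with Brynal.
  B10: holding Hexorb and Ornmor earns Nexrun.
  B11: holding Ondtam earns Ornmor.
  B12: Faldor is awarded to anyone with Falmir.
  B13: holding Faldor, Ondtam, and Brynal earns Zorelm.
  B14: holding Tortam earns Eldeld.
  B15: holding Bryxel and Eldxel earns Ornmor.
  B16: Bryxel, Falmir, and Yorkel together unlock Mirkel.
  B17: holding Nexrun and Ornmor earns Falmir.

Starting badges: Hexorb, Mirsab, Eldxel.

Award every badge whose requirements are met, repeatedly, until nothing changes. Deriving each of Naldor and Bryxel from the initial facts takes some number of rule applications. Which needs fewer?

Bryxel

Bryxel: With Eldxel, Mirsab, and Hexorb, Bryxel is earned (B4). [1 rule application]
Naldor: With Eldxel, Mirsab, and Hexorb, Bryxel is earned (B4). With Bryxel and Eldxel, Ornmor is earned (B15). With Hexorb and Ornmor, Nexrun is earned (B10). With Nexrun and Bryxel, Naldor is earned (B7). [4 rule applications]
Bryxel needs fewer.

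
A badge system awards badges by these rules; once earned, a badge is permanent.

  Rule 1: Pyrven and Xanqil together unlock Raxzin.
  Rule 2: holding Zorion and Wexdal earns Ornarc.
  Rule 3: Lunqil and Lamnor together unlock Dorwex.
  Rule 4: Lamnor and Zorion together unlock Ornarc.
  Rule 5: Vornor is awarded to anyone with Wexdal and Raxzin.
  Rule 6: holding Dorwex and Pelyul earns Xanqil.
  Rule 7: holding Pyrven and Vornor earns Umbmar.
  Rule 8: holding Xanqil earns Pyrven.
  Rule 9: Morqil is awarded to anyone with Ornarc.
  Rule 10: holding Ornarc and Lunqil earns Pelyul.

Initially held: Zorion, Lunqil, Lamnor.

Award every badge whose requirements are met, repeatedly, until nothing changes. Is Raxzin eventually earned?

With Lamnor and Zorion, Ornarc is earned (Rule 4).
With Lunqil and Lamnor, Dorwex is earned (Rule 3).
With Ornarc and Lunqil, Pelyul is earned (Rule 10).
With Dorwex and Pelyul, Xanqil is earned (Rule 6).
With Xanqil, Pyrven is earned (Rule 8).
With Pyrven and Xanqil, Raxzin is earned (Rule 1).

Yes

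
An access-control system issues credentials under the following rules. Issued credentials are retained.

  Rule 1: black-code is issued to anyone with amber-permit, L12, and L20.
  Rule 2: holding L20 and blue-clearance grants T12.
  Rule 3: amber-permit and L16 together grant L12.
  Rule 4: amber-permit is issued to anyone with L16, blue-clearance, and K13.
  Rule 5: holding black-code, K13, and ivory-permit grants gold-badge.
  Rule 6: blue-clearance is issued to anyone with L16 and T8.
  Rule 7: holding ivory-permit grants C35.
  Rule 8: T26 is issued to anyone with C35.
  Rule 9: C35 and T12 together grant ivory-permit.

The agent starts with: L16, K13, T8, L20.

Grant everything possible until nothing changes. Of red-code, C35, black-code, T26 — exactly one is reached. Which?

black-code

Holding L16 and T8 grants blue-clearance (Rule 6).
Holding L16, blue-clearance, and K13 grants amber-permit (Rule 4).
Holding amber-permit and L16 grants L12 (Rule 3).
Holding amber-permit, L12, and L20 grants black-code (Rule 1).
C35 would need ivory-permit (Rule 7), but ivory-permit is never granted. T26 would need C35 (Rule 8), but C35 is never granted. No rule produces red-code, and it is not given.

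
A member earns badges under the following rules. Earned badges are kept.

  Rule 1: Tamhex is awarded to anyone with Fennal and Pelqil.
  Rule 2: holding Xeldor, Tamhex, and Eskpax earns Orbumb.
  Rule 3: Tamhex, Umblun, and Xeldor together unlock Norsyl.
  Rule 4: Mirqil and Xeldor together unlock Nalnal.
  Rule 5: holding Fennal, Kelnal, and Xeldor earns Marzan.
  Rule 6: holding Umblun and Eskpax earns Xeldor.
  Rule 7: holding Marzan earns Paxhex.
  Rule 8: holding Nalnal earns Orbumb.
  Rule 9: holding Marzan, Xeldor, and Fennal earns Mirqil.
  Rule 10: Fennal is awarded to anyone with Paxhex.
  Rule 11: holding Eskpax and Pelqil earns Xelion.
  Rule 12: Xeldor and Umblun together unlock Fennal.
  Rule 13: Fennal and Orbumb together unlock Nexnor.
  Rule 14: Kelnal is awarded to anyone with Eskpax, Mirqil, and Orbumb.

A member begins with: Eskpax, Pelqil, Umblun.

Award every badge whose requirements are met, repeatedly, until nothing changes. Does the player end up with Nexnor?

With Umblun and Eskpax, Xeldor is earned (Rule 6).
With Xeldor and Umblun, Fennal is earned (Rule 12).
With Fennal and Pelqil, Tamhex is earned (Rule 1).
With Xeldor, Tamhex, and Eskpax, Orbumb is earned (Rule 2).
With Fennal and Orbumb, Nexnor is earned (Rule 13).

Yes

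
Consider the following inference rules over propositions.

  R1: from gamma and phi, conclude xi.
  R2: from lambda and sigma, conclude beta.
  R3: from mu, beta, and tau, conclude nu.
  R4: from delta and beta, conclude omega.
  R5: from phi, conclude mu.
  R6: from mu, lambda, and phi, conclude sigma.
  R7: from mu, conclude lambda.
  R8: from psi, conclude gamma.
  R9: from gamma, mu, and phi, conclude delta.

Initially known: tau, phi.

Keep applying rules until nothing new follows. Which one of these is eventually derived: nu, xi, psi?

From phi, R5 gives mu.
From mu, R7 gives lambda.
From mu, lambda, and phi, R6 gives sigma.
lambda and sigma hold, so beta follows (R2).
mu, beta, and tau hold, so nu follows (R3).
No rule produces psi, and it is not given. xi would need gamma and phi (R1), but gamma is never established.

nu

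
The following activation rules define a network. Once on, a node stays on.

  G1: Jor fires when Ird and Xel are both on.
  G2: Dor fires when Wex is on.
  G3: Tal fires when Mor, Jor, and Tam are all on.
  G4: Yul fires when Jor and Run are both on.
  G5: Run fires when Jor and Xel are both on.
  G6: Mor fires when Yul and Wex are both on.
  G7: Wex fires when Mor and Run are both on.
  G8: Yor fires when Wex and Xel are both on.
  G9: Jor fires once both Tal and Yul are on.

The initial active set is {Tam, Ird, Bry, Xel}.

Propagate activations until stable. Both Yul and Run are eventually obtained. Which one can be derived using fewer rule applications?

Run

Run: G1: Ird and Xel on → Jor on. G5: Jor and Xel on → Run on. [2 rule applications]
Yul: Ird and Xel are on, so Jor fires (G1). Jor and Xel are on, so Run fires (G5). G4: Jor and Run on → Yul on. [3 rule applications]
Run needs fewer.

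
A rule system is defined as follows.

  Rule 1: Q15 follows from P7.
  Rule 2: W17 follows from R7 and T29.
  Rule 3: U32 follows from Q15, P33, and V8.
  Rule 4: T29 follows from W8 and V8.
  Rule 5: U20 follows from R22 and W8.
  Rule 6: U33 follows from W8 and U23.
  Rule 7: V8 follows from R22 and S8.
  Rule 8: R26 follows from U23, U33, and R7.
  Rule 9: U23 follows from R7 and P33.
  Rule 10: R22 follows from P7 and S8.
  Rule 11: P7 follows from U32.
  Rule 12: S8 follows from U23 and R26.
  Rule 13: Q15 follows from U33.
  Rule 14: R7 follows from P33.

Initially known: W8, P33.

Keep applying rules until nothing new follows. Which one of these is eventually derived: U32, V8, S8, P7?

P33 holds, so R7 follows (Rule 14).
R7 and P33 hold, so U23 follows (Rule 9).
W8 and U23 hold, so U33 follows (Rule 6).
From U23, U33, and R7, Rule 8 gives R26.
From U23 and R26, Rule 12 gives S8.
P7 would need U32 (Rule 11), but U32 is never established. U32 would need Q15, P33, and V8 (Rule 3), but V8 is never established. V8 would need R22 and S8 (Rule 7), but R22 is never established.

S8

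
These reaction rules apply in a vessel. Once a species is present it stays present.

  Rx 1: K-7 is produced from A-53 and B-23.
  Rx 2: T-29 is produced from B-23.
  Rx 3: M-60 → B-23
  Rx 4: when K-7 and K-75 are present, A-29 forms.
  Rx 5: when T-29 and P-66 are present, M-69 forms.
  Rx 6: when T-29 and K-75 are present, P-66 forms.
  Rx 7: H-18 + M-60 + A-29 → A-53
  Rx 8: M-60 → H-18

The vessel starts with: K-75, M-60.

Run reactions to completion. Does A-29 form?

No

A-29 would need K-7 and K-75 (Rx 4), but K-7 never forms.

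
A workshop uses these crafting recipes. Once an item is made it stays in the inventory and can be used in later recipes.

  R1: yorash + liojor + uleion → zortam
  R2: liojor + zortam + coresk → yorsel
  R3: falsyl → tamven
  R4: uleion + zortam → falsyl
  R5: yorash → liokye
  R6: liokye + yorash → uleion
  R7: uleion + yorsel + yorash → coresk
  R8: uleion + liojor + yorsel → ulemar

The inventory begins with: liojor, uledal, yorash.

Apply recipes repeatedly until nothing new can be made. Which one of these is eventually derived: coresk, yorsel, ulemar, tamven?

tamven

Using R5, yorash makes liokye.
Using R6, liokye and yorash make uleion.
Using R1, yorash, liojor, and uleion make zortam.
uleion + zortam → falsyl (R4).
falsyl → tamven (R3).
yorsel would need liojor, zortam, and coresk (R2), but coresk is never obtained. ulemar would need uleion, liojor, and yorsel (R8), but yorsel is never obtained. coresk would need uleion, yorsel, and yorash (R7), but yorsel is never obtained.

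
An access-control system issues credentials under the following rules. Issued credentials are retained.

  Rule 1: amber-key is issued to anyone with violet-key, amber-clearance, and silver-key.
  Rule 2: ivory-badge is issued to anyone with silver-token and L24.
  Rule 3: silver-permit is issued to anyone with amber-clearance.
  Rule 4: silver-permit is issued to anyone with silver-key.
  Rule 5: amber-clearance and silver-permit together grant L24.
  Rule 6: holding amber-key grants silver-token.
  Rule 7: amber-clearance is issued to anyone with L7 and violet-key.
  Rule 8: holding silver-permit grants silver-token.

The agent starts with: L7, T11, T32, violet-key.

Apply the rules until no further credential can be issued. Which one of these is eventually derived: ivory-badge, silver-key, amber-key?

ivory-badge

Holding L7 and violet-key grants amber-clearance (Rule 7).
Holding amber-clearance grants silver-permit (Rule 3).
Holding amber-clearance and silver-permit grants L24 (Rule 5).
Holding silver-permit grants silver-token (Rule 8).
Holding silver-token and L24 grants ivory-badge (Rule 2).
No rule produces silver-key, and it is not given. amber-key would need violet-key, amber-clearance, and silver-key (Rule 1), but silver-key is never granted.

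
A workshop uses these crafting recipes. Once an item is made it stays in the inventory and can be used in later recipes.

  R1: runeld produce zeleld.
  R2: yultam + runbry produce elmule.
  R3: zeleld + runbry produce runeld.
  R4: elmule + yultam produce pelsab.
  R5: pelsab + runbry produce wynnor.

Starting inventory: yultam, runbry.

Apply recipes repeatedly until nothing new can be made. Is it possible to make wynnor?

Yes

yultam + runbry → elmule (R2).
elmule + yultam → pelsab (R4).
pelsab + runbry → wynnor (R5).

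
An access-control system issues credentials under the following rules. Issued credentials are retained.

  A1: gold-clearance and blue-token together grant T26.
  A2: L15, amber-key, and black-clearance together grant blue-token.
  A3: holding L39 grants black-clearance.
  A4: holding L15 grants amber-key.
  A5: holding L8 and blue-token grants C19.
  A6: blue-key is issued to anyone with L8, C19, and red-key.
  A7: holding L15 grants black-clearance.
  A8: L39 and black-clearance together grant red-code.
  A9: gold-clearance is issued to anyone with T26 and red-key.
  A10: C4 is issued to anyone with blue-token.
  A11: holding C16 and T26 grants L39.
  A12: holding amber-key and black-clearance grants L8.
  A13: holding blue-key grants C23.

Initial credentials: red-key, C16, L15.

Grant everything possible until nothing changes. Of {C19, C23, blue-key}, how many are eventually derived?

3

Holding L15 grants black-clearance (A7).
Holding L15 grants amber-key (A4).
Holding L15, amber-key, and black-clearance grants blue-token (A2).
Holding amber-key and black-clearance grants L8 (A12).
Holding L8 and blue-token grants C19 (A5).
Holding L8, C19, and red-key grants blue-key (A6).
Holding blue-key grants C23 (A13).
C19: reached.
C23: reached.
blue-key: reached.
All 3 are reached.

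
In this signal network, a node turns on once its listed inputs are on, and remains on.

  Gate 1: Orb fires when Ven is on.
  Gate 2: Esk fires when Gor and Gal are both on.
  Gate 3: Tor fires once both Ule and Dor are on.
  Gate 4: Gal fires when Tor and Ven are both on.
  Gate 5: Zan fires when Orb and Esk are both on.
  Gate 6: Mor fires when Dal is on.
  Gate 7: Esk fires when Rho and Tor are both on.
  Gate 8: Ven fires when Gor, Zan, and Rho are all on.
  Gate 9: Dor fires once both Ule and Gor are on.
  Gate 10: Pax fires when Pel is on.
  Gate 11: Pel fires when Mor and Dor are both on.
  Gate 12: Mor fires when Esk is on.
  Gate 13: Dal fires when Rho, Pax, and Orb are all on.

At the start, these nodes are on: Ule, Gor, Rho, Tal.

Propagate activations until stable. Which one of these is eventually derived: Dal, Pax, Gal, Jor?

Pax

Ule and Gor are on, so Dor fires (Gate 9).
Gate 3: Ule and Dor on → Tor on.
Gate 7: Rho and Tor on → Esk on.
Gate 12: Esk on → Mor on.
Gate 11: Mor and Dor on → Pel on.
Pel is on, so Pax fires (Gate 10).
Gal would need Tor and Ven (Gate 4), but Ven never turns on. Dal would need Rho, Pax, and Orb (Gate 13), but Orb never turns on. No rule produces Jor, and it is not given.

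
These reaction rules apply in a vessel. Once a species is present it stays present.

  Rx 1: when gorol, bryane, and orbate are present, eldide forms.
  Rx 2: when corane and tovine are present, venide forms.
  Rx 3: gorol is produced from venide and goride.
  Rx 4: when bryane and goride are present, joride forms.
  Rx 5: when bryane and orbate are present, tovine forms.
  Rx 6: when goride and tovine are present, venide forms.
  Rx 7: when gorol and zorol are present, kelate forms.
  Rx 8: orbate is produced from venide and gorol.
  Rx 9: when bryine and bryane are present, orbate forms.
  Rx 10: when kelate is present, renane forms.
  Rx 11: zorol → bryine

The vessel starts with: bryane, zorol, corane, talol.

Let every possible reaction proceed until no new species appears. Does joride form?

No

joride would need bryane and goride (Rx 4), but goride never forms.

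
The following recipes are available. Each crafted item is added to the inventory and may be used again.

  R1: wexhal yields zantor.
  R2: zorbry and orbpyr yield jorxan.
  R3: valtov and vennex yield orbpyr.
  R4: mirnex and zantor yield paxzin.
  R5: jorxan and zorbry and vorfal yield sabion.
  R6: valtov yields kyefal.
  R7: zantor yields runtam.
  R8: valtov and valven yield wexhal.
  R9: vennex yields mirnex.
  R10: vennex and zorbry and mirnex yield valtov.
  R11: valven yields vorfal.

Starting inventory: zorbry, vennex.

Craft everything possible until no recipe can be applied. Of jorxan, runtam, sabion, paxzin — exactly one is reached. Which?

jorxan

vennex → mirnex (R9).
Using R10, vennex, zorbry, and mirnex make valtov.
valtov and vennex → orbpyr (R3).
zorbry and orbpyr → jorxan (R2).
sabion would need jorxan, zorbry, and vorfal (R5), but vorfal is never obtained. runtam would need zantor (R7), but zantor is never obtained. paxzin would need mirnex and zantor (R4), but zantor is never obtained.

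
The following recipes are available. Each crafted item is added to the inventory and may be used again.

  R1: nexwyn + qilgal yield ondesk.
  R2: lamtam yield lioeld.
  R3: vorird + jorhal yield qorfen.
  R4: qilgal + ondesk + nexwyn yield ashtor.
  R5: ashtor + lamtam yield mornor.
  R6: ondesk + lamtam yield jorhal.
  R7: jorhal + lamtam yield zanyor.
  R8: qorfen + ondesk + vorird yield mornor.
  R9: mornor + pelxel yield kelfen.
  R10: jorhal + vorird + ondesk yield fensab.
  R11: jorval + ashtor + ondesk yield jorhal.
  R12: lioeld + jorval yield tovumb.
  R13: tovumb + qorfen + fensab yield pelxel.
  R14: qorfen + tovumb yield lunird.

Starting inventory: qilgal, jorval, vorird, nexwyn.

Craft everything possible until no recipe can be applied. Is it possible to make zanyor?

No

zanyor would need jorhal and lamtam (R7), but lamtam is never obtained.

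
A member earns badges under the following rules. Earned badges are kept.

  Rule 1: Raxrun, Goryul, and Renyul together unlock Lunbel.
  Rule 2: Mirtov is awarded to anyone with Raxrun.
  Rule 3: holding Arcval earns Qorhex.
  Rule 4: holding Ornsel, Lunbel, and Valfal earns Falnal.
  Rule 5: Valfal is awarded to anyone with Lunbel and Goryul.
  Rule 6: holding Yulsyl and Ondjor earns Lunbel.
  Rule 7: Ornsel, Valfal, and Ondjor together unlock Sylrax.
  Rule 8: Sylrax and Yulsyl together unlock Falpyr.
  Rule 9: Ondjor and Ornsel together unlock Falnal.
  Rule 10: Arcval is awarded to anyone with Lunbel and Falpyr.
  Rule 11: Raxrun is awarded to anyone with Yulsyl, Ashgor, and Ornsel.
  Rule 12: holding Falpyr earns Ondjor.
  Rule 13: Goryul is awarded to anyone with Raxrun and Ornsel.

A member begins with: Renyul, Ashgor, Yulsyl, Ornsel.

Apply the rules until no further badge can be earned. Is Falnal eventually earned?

With Yulsyl, Ashgor, and Ornsel, Raxrun is earned (Rule 11).
With Raxrun and Ornsel, Goryul is earned (Rule 13).
With Raxrun, Goryul, and Renyul, Lunbel is earned (Rule 1).
With Lunbel and Goryul, Valfal is earned (Rule 5).
With Ornsel, Lunbel, and Valfal, Falnal is earned (Rule 4).

Yes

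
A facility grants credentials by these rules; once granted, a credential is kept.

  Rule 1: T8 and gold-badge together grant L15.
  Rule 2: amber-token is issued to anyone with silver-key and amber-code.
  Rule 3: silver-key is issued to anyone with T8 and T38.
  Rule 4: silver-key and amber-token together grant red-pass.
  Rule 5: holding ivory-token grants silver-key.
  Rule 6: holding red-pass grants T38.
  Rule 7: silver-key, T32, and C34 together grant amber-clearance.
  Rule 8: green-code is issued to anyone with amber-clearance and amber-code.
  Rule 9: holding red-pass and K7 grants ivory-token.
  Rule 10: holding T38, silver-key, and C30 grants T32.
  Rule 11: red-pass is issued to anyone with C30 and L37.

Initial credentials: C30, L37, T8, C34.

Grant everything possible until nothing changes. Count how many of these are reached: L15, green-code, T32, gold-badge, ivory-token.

Holding C30 and L37 grants red-pass (Rule 11).
Holding red-pass grants T38 (Rule 6).
Holding T8 and T38 grants silver-key (Rule 3).
Holding T38, silver-key, and C30 grants T32 (Rule 10).
L15 would need T8 and gold-badge (Rule 1), but gold-badge is never granted.
green-code would need amber-clearance and amber-code (Rule 8), but amber-code is never granted.
T32: reached.
No rule produces gold-badge, and it is not given.
ivory-token would need red-pass and K7 (Rule 9), but K7 is never granted.
Reached: T32 — 1 of the 5.

1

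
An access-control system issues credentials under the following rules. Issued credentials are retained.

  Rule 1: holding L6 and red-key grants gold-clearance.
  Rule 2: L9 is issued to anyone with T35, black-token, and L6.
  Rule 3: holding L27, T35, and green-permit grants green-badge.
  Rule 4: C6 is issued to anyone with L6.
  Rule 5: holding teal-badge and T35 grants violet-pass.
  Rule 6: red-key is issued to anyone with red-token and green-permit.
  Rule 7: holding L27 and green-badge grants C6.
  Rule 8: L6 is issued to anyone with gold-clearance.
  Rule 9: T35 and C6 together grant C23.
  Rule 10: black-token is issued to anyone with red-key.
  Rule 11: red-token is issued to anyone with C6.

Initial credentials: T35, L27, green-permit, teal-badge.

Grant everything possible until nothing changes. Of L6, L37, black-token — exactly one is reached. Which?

black-token

Holding L27, T35, and green-permit grants green-badge (Rule 3).
Holding L27 and green-badge grants C6 (Rule 7).
Holding C6 grants red-token (Rule 11).
Holding red-token and green-permit grants red-key (Rule 6).
Holding red-key grants black-token (Rule 10).
No rule produces L37, and it is not given. L6 would need gold-clearance (Rule 8), but gold-clearance is never granted.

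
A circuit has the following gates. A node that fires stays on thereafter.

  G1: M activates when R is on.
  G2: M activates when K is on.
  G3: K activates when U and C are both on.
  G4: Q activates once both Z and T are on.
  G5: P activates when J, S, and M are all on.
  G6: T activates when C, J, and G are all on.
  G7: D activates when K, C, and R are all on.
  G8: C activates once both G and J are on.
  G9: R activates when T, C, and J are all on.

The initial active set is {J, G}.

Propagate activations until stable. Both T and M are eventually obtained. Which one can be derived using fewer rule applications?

T

T: G and J are on, so C activates (G8). C, J, and G are on, so T activates (G6). [2 rule applications]
M: G and J are on, so C activates (G8). G6: C, J, and G on → T on. G9: T, C, and J on → R on. G1: R on → M on. [4 rule applications]
T needs fewer.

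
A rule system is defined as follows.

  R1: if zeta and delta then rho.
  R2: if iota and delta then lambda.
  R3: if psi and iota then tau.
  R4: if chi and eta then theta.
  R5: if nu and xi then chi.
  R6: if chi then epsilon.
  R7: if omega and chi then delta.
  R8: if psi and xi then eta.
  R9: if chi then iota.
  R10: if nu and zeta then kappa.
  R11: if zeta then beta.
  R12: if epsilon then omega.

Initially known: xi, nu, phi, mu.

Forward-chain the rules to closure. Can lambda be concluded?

From nu and xi, R5 gives chi.
chi holds, so epsilon follows (R6).
chi holds, so iota follows (R9).
From epsilon, R12 gives omega.
omega and chi hold, so delta follows (R7).
From iota and delta, R2 gives lambda.

Yes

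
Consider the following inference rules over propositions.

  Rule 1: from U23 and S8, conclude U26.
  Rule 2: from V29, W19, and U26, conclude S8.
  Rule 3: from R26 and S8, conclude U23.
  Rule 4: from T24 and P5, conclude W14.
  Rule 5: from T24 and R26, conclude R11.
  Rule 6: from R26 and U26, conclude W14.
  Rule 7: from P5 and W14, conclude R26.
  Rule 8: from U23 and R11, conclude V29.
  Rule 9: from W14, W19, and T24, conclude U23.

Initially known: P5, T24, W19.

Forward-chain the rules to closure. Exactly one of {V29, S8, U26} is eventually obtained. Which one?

From T24 and P5, Rule 4 gives W14.
From P5 and W14, Rule 7 gives R26.
W14, W19, and T24 hold, so U23 follows (Rule 9).
From T24 and R26, Rule 5 gives R11.
U23 and R11 hold, so V29 follows (Rule 8).
U26 would need U23 and S8 (Rule 1), but S8 is never established. S8 would need V29, W19, and U26 (Rule 2), but U26 is never established.

V29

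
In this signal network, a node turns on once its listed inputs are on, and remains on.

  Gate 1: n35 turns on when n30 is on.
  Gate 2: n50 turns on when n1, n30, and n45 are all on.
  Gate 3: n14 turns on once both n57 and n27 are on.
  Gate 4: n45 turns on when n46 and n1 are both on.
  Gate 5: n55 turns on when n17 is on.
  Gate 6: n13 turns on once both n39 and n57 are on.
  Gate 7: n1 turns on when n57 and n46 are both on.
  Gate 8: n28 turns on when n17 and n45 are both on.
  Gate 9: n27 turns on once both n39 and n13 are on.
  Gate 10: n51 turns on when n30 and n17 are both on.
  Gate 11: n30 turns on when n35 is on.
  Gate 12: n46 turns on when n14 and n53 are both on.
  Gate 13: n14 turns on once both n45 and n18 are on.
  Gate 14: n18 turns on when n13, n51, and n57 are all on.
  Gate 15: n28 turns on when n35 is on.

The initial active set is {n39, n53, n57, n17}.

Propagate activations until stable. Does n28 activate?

Yes

n39 and n57 are on, so n13 turns on (Gate 6).
Gate 9: n39 and n13 on → n27 on.
Gate 3: n57 and n27 on → n14 on.
n14 and n53 are on, so n46 turns on (Gate 12).
n57 and n46 are on, so n1 turns on (Gate 7).
n46 and n1 are on, so n45 turns on (Gate 4).
n17 and n45 are on, so n28 turns on (Gate 8).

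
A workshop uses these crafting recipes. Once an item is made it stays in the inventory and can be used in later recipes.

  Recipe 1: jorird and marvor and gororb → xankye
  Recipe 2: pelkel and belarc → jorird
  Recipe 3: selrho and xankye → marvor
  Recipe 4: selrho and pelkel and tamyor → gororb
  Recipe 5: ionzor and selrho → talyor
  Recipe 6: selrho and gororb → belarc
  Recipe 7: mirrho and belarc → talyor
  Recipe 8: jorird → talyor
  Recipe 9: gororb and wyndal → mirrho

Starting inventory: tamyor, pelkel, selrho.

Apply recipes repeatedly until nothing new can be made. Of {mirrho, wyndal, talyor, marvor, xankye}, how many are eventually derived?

Using Recipe 4, selrho, pelkel, and tamyor make gororb.
Using Recipe 6, selrho and gororb make belarc.
pelkel and belarc → jorird (Recipe 2).
jorird → talyor (Recipe 8).
mirrho would need gororb and wyndal (Recipe 9), but wyndal is never obtained.
No rule produces wyndal, and it is not given.
talyor: reached.
marvor would need selrho and xankye (Recipe 3), but xankye is never obtained.
xankye would need jorird, marvor, and gororb (Recipe 1), but marvor is never obtained.
Reached: talyor — 1 of the 5.

1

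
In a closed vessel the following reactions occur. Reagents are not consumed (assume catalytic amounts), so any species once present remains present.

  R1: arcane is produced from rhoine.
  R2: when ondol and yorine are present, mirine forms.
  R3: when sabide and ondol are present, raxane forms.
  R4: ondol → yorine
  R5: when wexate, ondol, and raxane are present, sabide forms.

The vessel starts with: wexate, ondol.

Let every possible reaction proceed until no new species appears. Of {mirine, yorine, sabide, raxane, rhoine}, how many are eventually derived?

2

ondol present → yorine forms (R4).
ondol and yorine present → mirine forms (R2).
mirine: reached.
yorine: reached.
sabide would need wexate, ondol, and raxane (R5), but raxane never forms.
raxane would need sabide and ondol (R3), but sabide never forms.
No rule produces rhoine, and it is not given.
Reached: mirine and yorine — 2 of the 5.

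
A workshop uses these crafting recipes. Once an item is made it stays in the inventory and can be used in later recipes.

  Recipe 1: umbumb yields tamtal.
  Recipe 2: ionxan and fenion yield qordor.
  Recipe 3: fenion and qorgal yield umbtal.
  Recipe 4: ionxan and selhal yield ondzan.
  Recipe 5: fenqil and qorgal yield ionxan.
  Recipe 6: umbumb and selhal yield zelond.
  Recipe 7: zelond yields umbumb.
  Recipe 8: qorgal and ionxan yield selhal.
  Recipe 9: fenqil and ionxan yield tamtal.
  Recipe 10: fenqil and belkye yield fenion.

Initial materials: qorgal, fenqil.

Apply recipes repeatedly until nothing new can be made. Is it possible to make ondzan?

Using Recipe 5, fenqil and qorgal make ionxan.
Using Recipe 8, qorgal and ionxan make selhal.
Using Recipe 4, ionxan and selhal make ondzan.

Yes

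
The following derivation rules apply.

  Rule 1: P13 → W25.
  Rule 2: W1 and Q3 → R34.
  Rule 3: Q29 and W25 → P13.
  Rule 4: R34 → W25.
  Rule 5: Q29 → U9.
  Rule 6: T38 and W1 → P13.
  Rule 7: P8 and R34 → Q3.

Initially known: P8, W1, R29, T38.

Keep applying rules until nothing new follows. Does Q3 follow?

Q3 would need P8 and R34 (Rule 7), but R34 is never established.

No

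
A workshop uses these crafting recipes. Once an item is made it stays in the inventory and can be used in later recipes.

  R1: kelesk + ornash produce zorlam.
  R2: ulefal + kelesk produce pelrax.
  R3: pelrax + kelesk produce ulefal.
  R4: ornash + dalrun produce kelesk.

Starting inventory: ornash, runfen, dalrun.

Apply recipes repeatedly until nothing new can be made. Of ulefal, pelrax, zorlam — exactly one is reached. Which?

Using R4, ornash and dalrun make kelesk.
kelesk + ornash → zorlam (R1).
pelrax would need ulefal and kelesk (R2), but ulefal is never obtained. ulefal would need pelrax and kelesk (R3), but pelrax is never obtained.

zorlam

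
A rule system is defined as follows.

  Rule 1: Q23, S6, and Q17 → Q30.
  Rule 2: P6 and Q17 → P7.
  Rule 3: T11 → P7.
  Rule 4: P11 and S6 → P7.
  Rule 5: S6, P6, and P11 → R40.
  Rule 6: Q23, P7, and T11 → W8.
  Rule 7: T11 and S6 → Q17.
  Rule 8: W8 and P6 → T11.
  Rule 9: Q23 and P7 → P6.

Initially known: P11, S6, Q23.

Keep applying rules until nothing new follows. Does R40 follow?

P11 and S6 hold, so P7 follows (Rule 4).
From Q23 and P7, Rule 9 gives P6.
S6, P6, and P11 hold, so R40 follows (Rule 5).

Yes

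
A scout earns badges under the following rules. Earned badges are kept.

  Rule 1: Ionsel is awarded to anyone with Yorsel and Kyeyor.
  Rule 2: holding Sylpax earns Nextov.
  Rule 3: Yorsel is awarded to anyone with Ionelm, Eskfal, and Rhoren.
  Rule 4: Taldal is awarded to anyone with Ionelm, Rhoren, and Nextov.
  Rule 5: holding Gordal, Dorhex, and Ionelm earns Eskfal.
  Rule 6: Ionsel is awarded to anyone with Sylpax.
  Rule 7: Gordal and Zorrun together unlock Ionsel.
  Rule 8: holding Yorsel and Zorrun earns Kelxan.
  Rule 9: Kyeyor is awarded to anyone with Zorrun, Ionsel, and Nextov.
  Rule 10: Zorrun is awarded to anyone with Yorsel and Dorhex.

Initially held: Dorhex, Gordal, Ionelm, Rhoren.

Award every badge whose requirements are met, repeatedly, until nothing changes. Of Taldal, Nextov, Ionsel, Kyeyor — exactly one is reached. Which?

With Gordal, Dorhex, and Ionelm, Eskfal is earned (Rule 5).
With Ionelm, Eskfal, and Rhoren, Yorsel is earned (Rule 3).
With Yorsel and Dorhex, Zorrun is earned (Rule 10).
With Gordal and Zorrun, Ionsel is earned (Rule 7).
Nextov would need Sylpax (Rule 2), but Sylpax is never earned. Taldal would need Ionelm, Rhoren, and Nextov (Rule 4), but Nextov is never earned. Kyeyor would need Zorrun, Ionsel, and Nextov (Rule 9), but Nextov is never earned.

Ionsel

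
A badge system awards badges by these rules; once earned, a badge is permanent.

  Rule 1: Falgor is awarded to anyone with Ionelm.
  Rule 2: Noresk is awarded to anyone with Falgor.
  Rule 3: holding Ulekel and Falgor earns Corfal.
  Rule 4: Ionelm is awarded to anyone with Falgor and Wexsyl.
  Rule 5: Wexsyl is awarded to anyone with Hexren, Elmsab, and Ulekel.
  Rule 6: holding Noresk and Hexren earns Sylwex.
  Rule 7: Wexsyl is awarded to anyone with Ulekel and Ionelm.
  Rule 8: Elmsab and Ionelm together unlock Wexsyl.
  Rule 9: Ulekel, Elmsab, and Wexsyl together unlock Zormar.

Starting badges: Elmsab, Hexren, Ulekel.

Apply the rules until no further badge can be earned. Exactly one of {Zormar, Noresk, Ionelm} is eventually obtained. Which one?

With Hexren, Elmsab, and Ulekel, Wexsyl is earned (Rule 5).
With Ulekel, Elmsab, and Wexsyl, Zormar is earned (Rule 9).
Noresk would need Falgor (Rule 2), but Falgor is never earned. Ionelm would need Falgor and Wexsyl (Rule 4), but Falgor is never earned.

Zormar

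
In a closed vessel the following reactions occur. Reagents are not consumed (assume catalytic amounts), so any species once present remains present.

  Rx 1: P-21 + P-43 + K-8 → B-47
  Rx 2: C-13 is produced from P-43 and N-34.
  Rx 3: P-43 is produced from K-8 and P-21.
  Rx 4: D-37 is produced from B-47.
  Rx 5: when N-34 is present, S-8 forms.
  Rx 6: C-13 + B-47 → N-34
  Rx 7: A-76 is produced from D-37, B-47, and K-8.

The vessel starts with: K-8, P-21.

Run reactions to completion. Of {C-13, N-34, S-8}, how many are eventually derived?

C-13 would need P-43 and N-34 (Rx 2), but N-34 never forms.
N-34 would need C-13 and B-47 (Rx 6), but C-13 never forms.
S-8 would need N-34 (Rx 5), but N-34 never forms.
None of the 3 are reached.

0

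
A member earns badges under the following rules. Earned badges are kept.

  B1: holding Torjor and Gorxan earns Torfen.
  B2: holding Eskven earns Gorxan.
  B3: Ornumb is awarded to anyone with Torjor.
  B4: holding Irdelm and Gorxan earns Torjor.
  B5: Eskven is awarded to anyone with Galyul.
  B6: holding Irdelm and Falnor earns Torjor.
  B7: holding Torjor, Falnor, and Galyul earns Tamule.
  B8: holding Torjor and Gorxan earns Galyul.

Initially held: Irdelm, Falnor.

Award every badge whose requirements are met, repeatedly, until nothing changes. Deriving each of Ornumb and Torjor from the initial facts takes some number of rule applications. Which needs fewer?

Torjor

Torjor: With Irdelm and Falnor, Torjor is earned (B6). [1 rule application]
Ornumb: With Irdelm and Falnor, Torjor is earned (B6). With Torjor, Ornumb is earned (B3). [2 rule applications]
Torjor needs fewer.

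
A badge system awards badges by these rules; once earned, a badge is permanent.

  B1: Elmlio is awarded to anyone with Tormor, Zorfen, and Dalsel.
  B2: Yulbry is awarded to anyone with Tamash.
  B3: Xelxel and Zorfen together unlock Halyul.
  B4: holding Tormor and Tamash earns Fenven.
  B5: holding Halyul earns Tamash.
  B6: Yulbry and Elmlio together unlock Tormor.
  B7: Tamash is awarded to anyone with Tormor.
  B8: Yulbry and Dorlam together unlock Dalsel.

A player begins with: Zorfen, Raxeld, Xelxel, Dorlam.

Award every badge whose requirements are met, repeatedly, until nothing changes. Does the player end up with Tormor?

No

Tormor would need Yulbry and Elmlio (B6), but Elmlio is never earned.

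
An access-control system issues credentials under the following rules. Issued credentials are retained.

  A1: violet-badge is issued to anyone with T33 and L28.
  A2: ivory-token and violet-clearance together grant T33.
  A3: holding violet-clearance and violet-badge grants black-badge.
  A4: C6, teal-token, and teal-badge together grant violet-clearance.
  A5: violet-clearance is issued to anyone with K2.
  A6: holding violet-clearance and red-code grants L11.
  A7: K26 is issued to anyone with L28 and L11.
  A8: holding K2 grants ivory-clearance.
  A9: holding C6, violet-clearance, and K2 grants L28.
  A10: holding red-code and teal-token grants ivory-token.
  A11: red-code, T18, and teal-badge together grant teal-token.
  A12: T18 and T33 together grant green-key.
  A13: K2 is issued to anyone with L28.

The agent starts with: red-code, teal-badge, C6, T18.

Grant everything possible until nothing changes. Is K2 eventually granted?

No

K2 would need L28 (A13), but L28 is never granted.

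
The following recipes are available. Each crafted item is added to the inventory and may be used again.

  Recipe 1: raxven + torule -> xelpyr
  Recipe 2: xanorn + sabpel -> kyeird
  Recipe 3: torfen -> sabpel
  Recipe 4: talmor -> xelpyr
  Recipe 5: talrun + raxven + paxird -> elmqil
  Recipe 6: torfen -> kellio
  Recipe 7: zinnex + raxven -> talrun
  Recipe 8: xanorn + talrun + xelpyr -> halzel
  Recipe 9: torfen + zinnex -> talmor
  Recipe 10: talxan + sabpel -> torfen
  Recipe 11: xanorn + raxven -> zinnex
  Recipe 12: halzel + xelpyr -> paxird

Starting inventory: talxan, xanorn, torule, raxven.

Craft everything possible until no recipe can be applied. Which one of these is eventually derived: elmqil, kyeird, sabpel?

elmqil

Using Recipe 11, xanorn and raxven make zinnex.
Using Recipe 1, raxven and torule make xelpyr.
Using Recipe 7, zinnex and raxven make talrun.
xanorn + talrun + xelpyr -> halzel (Recipe 8).
Using Recipe 12, halzel and xelpyr make paxird.
Using Recipe 5, talrun, raxven, and paxird make elmqil.
sabpel would need torfen (Recipe 3), but torfen is never obtained. kyeird would need xanorn and sabpel (Recipe 2), but sabpel is never obtained.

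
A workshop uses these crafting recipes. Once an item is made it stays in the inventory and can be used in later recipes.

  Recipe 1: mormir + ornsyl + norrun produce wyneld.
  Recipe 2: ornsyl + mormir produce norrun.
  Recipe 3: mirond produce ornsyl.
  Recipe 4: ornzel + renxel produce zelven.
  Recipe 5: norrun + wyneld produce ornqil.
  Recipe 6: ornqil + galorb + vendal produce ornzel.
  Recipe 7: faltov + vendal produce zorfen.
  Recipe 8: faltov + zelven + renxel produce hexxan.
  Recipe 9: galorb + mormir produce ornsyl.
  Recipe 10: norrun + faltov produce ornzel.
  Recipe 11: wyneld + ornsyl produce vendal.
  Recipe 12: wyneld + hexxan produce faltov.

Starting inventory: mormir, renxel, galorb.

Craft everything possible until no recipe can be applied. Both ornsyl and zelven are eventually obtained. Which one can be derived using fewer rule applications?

ornsyl

ornsyl: Using Recipe 9, galorb and mormir make ornsyl. [1 rule application]
zelven: Using Recipe 9, galorb and mormir make ornsyl. ornsyl + mormir → norrun (Recipe 2). mormir + ornsyl + norrun → wyneld (Recipe 1). Using Recipe 5, norrun and wyneld make ornqil. Using Recipe 11, wyneld and ornsyl make vendal. Using Recipe 6, ornqil, galorb, and vendal make ornzel. ornzel + renxel → zelven (Recipe 4). [7 rule applications]
ornsyl needs fewer.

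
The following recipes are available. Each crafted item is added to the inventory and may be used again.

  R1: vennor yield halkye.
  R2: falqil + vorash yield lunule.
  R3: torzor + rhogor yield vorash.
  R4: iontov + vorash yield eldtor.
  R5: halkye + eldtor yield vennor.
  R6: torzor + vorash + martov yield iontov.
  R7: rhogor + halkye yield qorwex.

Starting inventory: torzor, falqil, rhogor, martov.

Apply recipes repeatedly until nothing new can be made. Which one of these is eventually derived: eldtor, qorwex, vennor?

eldtor

torzor + rhogor → vorash (R3).
torzor + vorash + martov → iontov (R6).
Using R4, iontov and vorash make eldtor.
vennor would need halkye and eldtor (R5), but halkye is never obtained. qorwex would need rhogor and halkye (R7), but halkye is never obtained.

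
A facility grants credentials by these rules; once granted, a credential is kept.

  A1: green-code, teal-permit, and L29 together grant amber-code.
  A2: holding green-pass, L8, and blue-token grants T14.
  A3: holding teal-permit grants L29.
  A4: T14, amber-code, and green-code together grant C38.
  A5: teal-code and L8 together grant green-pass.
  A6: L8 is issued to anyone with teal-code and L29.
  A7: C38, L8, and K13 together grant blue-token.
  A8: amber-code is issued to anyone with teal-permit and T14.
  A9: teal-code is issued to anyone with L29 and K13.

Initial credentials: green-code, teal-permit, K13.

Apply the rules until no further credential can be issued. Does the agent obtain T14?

No

T14 would need green-pass, L8, and blue-token (A2), but blue-token is never granted.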